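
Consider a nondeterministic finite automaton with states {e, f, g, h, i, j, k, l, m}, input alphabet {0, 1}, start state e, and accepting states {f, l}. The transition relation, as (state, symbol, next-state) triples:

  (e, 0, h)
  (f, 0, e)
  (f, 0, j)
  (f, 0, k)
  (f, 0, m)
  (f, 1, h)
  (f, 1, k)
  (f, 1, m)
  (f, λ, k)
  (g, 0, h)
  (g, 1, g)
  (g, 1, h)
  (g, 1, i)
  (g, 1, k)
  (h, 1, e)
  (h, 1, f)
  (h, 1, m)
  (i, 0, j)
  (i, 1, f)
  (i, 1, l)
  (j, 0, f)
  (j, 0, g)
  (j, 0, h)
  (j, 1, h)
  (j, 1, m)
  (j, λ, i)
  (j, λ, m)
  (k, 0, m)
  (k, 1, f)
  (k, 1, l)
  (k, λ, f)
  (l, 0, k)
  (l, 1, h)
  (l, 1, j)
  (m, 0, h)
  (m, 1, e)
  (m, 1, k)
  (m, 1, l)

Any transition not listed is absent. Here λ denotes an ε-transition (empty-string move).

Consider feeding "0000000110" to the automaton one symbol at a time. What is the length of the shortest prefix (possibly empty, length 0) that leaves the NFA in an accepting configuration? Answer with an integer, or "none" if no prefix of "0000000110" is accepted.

none

Start in {e}.
Read '0': {e} → {h}.
Read '0': {h} → ∅.
The set is empty and remains empty for the remaining 8 symbols.
No reachable set along the way intersects F.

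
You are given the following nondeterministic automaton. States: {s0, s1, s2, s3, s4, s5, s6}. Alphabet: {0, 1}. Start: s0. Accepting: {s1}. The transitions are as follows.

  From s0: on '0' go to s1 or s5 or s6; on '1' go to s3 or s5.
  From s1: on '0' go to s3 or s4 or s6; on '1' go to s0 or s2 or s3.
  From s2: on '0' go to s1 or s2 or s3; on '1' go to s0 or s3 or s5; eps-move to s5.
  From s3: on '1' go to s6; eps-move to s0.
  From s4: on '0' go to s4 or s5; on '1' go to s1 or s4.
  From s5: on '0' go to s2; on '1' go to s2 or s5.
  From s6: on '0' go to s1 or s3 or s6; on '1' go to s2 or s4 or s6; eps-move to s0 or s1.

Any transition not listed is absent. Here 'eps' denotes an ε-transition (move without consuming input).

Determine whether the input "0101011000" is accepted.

Yes

Start in {s0}.
Read '0': {s0} → {s0, s1, s5, s6}.
Read '1': {s0, s1, s5, s6} → {s0, s1, s2, s3, s4, s5, s6}.
Read '0': {s0, s1, s2, s3, s4, s5, s6} → {s0, s1, s2, s3, s4, s5, s6}.
Read '1': {s0, s1, s2, s3, s4, s5, s6} → {s0, s1, s2, s3, s4, s5, s6}.
Read '0': {s0, s1, s2, s3, s4, s5, s6} → {s0, s1, s2, s3, s4, s5, s6}.
Read '1': {s0, s1, s2, s3, s4, s5, s6} → {s0, s1, s2, s3, s4, s5, s6}.
Read '1': {s0, s1, s2, s3, s4, s5, s6} → {s0, s1, s2, s3, s4, s5, s6}.
Read '0': {s0, s1, s2, s3, s4, s5, s6} → {s0, s1, s2, s3, s4, s5, s6}.
Read '0': {s0, s1, s2, s3, s4, s5, s6} → {s0, s1, s2, s3, s4, s5, s6}.
Read '0': {s0, s1, s2, s3, s4, s5, s6} → {s0, s1, s2, s3, s4, s5, s6}.
The final set {s0, s1, s2, s3, s4, s5, s6} contains the accepting state s1.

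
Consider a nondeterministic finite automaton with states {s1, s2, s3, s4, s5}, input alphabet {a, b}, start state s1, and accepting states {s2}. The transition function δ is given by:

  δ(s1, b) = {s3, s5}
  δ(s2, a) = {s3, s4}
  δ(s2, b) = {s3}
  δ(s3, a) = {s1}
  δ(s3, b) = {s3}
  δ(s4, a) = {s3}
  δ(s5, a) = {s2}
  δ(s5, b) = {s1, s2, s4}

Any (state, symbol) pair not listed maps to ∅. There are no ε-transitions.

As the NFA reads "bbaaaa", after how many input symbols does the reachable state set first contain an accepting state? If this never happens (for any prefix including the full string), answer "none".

Start in {s1}.
Read 'b': {s1} → {s3, s5}.
Read 'b': {s3, s5} → {s1, s2, s3, s4}.
None of the earlier sets intersect F, but {s1, s2, s3, s4} does.

2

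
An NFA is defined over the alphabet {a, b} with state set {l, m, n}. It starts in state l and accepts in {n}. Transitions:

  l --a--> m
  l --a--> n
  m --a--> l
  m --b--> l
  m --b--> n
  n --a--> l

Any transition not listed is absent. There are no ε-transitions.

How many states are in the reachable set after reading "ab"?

2

Start in {l}.
Read 'a': {l} → {m, n}.
Read 'b': {m, n} → {l, n}.
That set has 2 states.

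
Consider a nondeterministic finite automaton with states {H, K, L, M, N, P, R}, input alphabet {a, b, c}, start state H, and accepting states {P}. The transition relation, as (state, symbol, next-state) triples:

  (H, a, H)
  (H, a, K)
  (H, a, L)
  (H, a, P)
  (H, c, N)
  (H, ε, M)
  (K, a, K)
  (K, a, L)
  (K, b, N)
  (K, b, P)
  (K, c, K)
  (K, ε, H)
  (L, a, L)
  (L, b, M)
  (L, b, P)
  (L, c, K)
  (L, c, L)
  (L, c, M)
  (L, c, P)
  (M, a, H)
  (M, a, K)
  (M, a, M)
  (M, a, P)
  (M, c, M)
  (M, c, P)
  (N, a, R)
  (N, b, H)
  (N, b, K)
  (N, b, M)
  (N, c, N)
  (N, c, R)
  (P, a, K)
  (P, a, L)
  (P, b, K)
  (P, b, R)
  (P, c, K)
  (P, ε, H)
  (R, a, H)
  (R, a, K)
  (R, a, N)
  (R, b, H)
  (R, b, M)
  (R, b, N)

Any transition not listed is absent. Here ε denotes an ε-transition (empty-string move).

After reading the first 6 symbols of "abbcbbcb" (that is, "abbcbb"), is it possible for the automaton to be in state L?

No

Start: ε-closure({H}) = {H, M}.
Read 'a': H→{H, K, L, P}, M→{H, K, M, P}; now {H, K, L, M, P}.
Read 'b': H→∅, K→{N, P}, L→{M, P}, M→∅, P→{K, R}; union {K, M, N, P, R}; ε-closure = {H, K, M, N, P, R}.
Read 'b': H→∅, K→{N, P}, M→∅, N→{H, K, M}, P→{K, R}, R→{H, M, N}; now {H, K, M, N, P, R}.
Read 'c': H→{N}, K→{K}, M→{M, P}, N→{N, R}, P→{K}, R→∅; union {K, M, N, P, R}; ε-closure = {H, K, M, N, P, R}.
Read 'b': H→∅, K→{N, P}, M→∅, N→{H, K, M}, P→{K, R}, R→{H, M, N}; now {H, K, M, N, P, R}.
Read 'b': H→∅, K→{N, P}, M→∅, N→{H, K, M}, P→{K, R}, R→{H, M, N}; now {H, K, M, N, P, R}.
State L is not in {H, K, M, N, P, R}.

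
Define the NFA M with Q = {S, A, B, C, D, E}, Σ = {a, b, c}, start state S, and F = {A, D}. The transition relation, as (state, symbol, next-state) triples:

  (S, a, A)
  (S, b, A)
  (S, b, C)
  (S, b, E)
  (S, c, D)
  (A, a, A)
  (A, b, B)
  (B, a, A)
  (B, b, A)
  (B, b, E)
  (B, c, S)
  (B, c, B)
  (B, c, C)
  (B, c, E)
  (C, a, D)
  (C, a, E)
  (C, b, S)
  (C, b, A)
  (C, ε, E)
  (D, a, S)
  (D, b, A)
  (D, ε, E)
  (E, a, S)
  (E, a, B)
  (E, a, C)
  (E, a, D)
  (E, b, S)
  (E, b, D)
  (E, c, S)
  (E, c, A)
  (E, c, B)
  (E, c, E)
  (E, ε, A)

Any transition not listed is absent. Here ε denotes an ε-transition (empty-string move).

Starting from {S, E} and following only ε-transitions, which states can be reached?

Begin with {S, E}.
ε-move E → A; add A.

{S, A, E}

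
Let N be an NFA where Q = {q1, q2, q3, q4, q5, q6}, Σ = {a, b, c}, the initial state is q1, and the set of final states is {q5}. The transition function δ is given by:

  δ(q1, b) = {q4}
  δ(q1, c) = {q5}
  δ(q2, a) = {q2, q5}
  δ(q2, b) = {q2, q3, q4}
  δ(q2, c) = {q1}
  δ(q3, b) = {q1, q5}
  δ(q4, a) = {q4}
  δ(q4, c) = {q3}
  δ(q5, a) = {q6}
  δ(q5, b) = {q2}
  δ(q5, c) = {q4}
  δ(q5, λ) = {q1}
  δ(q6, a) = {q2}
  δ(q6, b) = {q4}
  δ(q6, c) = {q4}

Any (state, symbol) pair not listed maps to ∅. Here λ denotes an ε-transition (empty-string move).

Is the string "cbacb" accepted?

Yes

Start in {q1}.
Read 'c': q1→{q5}; union {q5}; ε-closure = {q1, q5}.
Read 'b': q1→{q4}, q5→{q2}; now {q2, q4}.
Read 'a': q2→{q2, q5}, q4→{q4}; union {q2, q4, q5}; ε-closure = {q1, q2, q4, q5}.
Read 'c': q1→{q5}, q2→{q1}, q4→{q3}, q5→{q4}; now {q1, q3, q4, q5}.
Read 'b': q1→{q4}, q3→{q1, q5}, q4→∅, q5→{q2}; now {q1, q2, q4, q5}.
The final set {q1, q2, q4, q5} contains the accepting state q5.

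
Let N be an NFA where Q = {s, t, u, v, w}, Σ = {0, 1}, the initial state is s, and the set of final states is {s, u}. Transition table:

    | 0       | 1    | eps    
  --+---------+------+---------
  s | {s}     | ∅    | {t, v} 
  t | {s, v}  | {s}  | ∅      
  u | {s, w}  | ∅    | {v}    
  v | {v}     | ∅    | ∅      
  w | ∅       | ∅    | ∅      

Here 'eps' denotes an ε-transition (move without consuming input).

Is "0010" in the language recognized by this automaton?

Yes

Start: ε-closure({s}) = {s, t, v}.
Read '0': {s, t, v} → {s, t, v}.
Read '0': {s, t, v} → {s, t, v}.
Read '1': {s, t, v} → {s, t, v}.
Read '0': {s, t, v} → {s, t, v}.
The final set {s, t, v} contains the accepting state s.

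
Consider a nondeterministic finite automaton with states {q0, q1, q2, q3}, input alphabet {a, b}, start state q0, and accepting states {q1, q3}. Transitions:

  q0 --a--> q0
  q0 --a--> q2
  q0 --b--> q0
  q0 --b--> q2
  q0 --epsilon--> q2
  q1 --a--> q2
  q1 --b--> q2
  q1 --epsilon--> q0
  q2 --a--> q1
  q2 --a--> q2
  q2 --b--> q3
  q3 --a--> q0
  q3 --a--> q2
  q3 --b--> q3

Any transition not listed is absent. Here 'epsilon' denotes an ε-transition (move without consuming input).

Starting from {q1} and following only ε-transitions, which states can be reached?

Begin with {q1}.
ε-move q1 → q0; add q0.
ε-move q0 → q2; add q2.

{q0, q1, q2}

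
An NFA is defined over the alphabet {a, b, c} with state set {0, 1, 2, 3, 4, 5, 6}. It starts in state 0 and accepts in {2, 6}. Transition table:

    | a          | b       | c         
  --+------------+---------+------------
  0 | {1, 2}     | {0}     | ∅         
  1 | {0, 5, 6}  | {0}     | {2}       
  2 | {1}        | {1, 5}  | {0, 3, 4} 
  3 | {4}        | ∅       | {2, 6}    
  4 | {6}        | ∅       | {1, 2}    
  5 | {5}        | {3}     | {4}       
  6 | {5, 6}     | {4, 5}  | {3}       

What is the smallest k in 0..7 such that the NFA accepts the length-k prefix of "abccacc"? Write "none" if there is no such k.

1

Start in {0}.
Read 'a': {0} → {1, 2}.
None of the earlier sets intersect F, but {1, 2} does.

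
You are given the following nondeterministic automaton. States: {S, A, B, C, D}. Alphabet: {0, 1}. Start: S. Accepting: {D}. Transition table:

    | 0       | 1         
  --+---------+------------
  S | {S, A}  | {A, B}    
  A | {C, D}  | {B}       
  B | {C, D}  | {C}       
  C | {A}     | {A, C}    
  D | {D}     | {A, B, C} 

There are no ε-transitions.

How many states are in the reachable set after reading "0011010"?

3

Start in {S}.
Read '0': {S} → {S, A}.
Read '0': {S, A} → {S, A, C, D}.
Read '1': {S, A, C, D} → {A, B, C}.
Read '1': {A, B, C} → {A, B, C}.
Read '0': {A, B, C} → {A, C, D}.
Read '1': {A, C, D} → {A, B, C}.
Read '0': {A, B, C} → {A, C, D}.
That set has 3 states.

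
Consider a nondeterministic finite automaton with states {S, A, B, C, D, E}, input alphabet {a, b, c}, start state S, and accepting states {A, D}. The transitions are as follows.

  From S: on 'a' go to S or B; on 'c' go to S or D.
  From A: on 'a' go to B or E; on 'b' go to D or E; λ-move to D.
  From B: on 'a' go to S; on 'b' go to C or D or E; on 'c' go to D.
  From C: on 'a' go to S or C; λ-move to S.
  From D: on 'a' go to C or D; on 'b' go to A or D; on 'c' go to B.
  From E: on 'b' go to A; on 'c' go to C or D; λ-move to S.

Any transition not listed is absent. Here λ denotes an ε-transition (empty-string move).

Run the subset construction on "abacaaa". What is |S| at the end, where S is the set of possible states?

Start in {S}.
Read 'a': {S} → {S, B}.
Read 'b': {S, B} → {S, C, D, E}.
Read 'a': {S, C, D, E} → {S, B, C, D}.
Read 'c': {S, B, C, D} → {S, B, D}.
Read 'a': {S, B, D} → {S, B, C, D}.
Read 'a': {S, B, C, D} → {S, B, C, D}.
Read 'a': {S, B, C, D} → {S, B, C, D}.
That set has 4 states.

4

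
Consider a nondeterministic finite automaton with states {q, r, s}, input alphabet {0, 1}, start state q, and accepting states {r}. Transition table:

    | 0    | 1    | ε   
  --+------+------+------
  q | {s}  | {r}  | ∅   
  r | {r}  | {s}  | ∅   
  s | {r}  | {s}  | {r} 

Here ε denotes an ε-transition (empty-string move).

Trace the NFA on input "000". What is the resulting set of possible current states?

{r}

Start in {q}.
Read '0': q→{s}; union {s}; ε-closure = {r, s}.
Read '0': r→{r}, s→{r}; now {r}.
Read '0': r→{r}; now {r}.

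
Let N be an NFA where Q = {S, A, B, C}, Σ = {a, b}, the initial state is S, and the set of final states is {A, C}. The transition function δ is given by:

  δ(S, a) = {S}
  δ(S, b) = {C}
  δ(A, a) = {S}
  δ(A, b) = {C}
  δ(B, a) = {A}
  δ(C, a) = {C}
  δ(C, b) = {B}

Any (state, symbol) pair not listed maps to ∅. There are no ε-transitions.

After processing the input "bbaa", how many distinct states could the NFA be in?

1

Start in {S}.
Read 'b': S→{C}; now {C}.
Read 'b': C→{B}; now {B}.
Read 'a': B→{A}; now {A}.
Read 'a': A→{S}; now {S}.
That set has 1 state.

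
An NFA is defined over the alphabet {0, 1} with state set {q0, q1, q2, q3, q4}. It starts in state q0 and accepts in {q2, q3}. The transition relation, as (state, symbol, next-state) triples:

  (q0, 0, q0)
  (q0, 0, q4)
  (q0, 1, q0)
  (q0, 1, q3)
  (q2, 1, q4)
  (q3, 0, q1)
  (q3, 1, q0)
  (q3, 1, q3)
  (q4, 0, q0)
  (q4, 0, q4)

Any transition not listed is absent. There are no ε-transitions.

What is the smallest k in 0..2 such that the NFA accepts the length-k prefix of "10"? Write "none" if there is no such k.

1

Start in {q0}.
Read '1': {q0} → {q0, q3}.
None of the earlier sets intersect F, but {q0, q3} does.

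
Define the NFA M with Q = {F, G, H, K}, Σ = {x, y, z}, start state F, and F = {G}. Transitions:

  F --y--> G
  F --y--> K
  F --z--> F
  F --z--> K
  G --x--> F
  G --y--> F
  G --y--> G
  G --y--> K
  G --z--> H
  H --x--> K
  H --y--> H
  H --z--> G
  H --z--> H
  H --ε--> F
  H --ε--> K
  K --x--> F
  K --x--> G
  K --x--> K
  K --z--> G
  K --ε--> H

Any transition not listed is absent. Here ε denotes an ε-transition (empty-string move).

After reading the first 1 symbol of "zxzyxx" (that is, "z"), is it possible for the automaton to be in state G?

No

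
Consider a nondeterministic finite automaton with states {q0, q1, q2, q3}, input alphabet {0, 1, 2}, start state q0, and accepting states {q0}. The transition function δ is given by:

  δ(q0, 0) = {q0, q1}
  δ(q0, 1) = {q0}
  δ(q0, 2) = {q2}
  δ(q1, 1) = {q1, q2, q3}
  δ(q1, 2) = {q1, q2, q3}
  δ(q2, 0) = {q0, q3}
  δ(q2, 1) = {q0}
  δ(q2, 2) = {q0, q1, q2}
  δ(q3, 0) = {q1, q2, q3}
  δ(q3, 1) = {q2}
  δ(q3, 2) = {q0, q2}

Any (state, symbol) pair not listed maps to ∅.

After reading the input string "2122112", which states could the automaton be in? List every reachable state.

{q0, q1, q2, q3}

Start in {q0}.
Read '2': q0→{q2}; now {q2}.
Read '1': q2→{q0}; now {q0}.
Read '2': q0→{q2}; now {q2}.
Read '2': q2→{q0, q1, q2}; now {q0, q1, q2}.
Read '1': q0→{q0}, q1→{q1, q2, q3}, q2→{q0}; now {q0, q1, q2, q3}.
Read '1': q0→{q0}, q1→{q1, q2, q3}, q2→{q0}, q3→{q2}; now {q0, q1, q2, q3}.
Read '2': q0→{q2}, q1→{q1, q2, q3}, q2→{q0, q1, q2}, q3→{q0, q2}; now {q0, q1, q2, q3}.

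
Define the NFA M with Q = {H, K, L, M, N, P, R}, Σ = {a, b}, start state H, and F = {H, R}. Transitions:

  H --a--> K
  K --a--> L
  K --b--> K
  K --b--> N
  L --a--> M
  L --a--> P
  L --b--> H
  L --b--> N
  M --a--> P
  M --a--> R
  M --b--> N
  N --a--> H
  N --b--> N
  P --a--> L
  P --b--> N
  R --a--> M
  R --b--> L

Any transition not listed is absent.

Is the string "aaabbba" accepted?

Yes

Start in {H}.
Read 'a': H→{K}; now {K}.
Read 'a': K→{L}; now {L}.
Read 'a': L→{M, P}; now {M, P}.
Read 'b': M→{N}, P→{N}; now {N}.
Read 'b': N→{N}; now {N}.
Read 'b': N→{N}; now {N}.
Read 'a': N→{H}; now {H}.
The final set {H} contains the accepting state H.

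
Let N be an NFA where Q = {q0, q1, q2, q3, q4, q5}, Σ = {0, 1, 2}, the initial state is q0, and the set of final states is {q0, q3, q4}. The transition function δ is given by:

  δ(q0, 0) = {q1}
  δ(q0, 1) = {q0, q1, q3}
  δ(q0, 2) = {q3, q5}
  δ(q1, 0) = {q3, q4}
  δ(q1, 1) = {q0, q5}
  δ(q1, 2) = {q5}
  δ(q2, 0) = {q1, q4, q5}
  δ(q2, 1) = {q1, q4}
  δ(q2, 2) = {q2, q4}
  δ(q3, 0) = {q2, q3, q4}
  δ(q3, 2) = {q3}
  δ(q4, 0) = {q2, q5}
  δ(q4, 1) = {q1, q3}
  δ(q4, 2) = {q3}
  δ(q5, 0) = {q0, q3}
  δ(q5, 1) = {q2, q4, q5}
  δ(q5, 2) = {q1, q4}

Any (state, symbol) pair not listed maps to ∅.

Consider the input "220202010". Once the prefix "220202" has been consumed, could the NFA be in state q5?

Start in {q0}.
Read '2': {q0} → {q3, q5}.
Read '2': {q3, q5} → {q1, q3, q4}.
Read '0': {q1, q3, q4} → {q2, q3, q4, q5}.
Read '2': {q2, q3, q4, q5} → {q1, q2, q3, q4}.
Read '0': {q1, q2, q3, q4} → {q1, q2, q3, q4, q5}.
Read '2': {q1, q2, q3, q4, q5} → {q1, q2, q3, q4, q5}.
State q5 is in {q1, q2, q3, q4, q5}.

Yes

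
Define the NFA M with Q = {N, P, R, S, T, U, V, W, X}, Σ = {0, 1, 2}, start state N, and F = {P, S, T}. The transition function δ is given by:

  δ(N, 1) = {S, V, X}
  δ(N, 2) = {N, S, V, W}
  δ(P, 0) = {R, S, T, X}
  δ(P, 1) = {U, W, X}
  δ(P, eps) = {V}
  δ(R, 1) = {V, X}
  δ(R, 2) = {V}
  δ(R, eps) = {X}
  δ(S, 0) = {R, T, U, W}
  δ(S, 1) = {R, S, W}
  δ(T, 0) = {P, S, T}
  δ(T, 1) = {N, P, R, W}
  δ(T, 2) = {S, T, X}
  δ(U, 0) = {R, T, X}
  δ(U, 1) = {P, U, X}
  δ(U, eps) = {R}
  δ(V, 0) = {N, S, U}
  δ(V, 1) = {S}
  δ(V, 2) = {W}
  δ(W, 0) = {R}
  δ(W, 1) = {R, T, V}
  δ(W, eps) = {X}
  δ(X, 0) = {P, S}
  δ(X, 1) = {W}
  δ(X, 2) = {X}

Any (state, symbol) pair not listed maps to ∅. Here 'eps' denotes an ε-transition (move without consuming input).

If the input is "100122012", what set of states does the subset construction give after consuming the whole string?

Start in {N}.
Read '1': {N} → {S, V, X}.
Read '0': {S, V, X} → {N, P, R, S, T, U, V, W, X}.
Read '0': {N, P, R, S, T, U, V, W, X} → {N, P, R, S, T, U, V, W, X}.
Read '1': {N, P, R, S, T, U, V, W, X} → {N, P, R, S, T, U, V, W, X}.
Read '2': {N, P, R, S, T, U, V, W, X} → {N, S, T, V, W, X}.
Read '2': {N, S, T, V, W, X} → {N, S, T, V, W, X}.
Read '0': {N, S, T, V, W, X} → {N, P, R, S, T, U, V, W, X}.
Read '1': {N, P, R, S, T, U, V, W, X} → {N, P, R, S, T, U, V, W, X}.
Read '2': {N, P, R, S, T, U, V, W, X} → {N, S, T, V, W, X}.

{N, S, T, V, W, X}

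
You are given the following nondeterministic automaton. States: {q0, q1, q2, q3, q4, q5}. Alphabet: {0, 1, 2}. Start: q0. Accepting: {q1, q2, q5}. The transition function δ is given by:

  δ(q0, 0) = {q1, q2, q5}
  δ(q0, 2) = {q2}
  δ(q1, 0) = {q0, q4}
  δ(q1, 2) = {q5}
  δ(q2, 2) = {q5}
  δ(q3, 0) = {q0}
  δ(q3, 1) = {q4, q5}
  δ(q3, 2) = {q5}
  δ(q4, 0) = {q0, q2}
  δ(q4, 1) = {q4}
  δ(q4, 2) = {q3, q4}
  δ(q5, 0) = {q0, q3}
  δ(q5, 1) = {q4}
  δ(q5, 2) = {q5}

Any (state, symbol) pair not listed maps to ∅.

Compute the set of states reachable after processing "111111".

Start in {q0}.
Read '1': q0→∅; now ∅.
The set is empty and remains empty for the remaining 5 symbols.

∅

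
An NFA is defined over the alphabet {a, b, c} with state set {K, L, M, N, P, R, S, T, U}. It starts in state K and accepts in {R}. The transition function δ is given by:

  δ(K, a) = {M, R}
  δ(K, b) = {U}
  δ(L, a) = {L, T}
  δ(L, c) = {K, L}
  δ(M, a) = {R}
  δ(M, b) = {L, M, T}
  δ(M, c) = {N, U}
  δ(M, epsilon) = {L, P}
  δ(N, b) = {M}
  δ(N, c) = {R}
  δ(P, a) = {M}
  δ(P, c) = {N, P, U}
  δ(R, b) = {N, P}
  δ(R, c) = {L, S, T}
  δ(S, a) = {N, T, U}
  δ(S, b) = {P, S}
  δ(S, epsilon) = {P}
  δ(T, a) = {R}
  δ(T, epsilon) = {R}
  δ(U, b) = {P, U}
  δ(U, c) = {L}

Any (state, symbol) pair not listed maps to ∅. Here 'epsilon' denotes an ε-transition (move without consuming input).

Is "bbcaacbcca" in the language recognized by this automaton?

Start in {K}.
Read 'b': {K} → {U}.
Read 'b': {U} → {P, U}.
Read 'c': {P, U} → {L, N, P, U}.
Read 'a': {L, N, P, U} → {L, M, P, R, T}.
Read 'a': {L, M, P, R, T} → {L, M, P, R, T}.
Read 'c': {L, M, P, R, T} → {K, L, N, P, R, S, T, U}.
Read 'b': {K, L, N, P, R, S, T, U} → {L, M, N, P, S, U}.
Read 'c': {L, M, N, P, S, U} → {K, L, N, P, R, U}.
Read 'c': {K, L, N, P, R, U} → {K, L, N, P, R, S, T, U}.
Read 'a': {K, L, N, P, R, S, T, U} → {L, M, N, P, R, T, U}.
The final set {L, M, N, P, R, T, U} contains the accepting state R.

Yes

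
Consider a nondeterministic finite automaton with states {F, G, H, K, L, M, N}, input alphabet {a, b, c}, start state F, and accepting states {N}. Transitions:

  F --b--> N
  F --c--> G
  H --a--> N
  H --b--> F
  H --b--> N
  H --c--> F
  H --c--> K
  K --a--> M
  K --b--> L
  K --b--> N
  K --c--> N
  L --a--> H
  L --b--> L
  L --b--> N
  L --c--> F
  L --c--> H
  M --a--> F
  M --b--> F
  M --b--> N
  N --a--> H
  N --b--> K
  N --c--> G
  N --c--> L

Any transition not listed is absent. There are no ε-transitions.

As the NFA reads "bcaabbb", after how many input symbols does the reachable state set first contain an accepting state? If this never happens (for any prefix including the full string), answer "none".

1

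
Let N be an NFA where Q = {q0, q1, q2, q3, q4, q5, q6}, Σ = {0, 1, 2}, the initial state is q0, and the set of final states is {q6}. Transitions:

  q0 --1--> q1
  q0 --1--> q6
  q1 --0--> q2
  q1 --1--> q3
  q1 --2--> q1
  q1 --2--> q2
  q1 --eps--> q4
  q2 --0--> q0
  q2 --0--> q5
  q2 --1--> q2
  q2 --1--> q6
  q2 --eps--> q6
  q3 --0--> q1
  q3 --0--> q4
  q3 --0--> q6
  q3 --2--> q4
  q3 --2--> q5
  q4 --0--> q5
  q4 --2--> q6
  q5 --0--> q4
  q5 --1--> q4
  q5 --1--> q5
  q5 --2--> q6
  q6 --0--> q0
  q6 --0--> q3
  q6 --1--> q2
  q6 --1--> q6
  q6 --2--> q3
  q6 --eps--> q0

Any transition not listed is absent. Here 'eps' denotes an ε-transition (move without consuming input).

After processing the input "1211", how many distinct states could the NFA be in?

Start in {q0}.
Read '1': q0→{q1, q6}; union {q1, q6}; ε-closure = {q0, q1, q4, q6}.
Read '2': q0→∅, q1→{q1, q2}, q4→{q6}, q6→{q3}; union {q1, q2, q3, q6}; ε-closure = {q0, q1, q2, q3, q4, q6}.
Read '1': q0→{q1, q6}, q1→{q3}, q2→{q2, q6}, q3→∅, q4→∅, q6→{q2, q6}; union {q1, q2, q3, q6}; ε-closure = {q0, q1, q2, q3, q4, q6}.
Read '1': q0→{q1, q6}, q1→{q3}, q2→{q2, q6}, q3→∅, q4→∅, q6→{q2, q6}; union {q1, q2, q3, q6}; ε-closure = {q0, q1, q2, q3, q4, q6}.
That set has 6 states.

6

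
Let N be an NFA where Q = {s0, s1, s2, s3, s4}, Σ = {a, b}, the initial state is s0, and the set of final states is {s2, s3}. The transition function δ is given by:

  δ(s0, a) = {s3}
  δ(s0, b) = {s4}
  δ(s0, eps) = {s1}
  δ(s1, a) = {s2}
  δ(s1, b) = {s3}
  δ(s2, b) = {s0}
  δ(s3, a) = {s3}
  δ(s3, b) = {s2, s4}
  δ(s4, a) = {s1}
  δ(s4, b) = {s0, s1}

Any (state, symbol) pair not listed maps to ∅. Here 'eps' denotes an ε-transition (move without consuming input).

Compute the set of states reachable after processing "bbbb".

Start: ε-closure({s0}) = {s0, s1}.
Read 'b': s0→{s4}, s1→{s3}; now {s3, s4}.
Read 'b': s3→{s2, s4}, s4→{s0, s1}; now {s0, s1, s2, s4}.
Read 'b': s0→{s4}, s1→{s3}, s2→{s0}, s4→{s0, s1}; now {s0, s1, s3, s4}.
Read 'b': s0→{s4}, s1→{s3}, s3→{s2, s4}, s4→{s0, s1}; now {s0, s1, s2, s3, s4}.

{s0, s1, s2, s3, s4}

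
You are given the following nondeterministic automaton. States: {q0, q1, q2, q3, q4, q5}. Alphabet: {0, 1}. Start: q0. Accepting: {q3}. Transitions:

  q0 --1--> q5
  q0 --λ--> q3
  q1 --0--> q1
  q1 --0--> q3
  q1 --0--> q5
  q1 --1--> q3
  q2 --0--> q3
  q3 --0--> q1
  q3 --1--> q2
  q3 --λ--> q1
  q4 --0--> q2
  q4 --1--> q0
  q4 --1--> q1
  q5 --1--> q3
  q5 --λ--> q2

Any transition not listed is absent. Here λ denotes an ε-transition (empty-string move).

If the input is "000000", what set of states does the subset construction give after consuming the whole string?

{q1, q2, q3, q5}

Start: ε-closure({q0}) = {q0, q1, q3}.
Read '0': q0→∅, q1→{q1, q3, q5}, q3→{q1}; union {q1, q3, q5}; ε-closure = {q1, q2, q3, q5}.
Read '0': q1→{q1, q3, q5}, q2→{q3}, q3→{q1}, q5→∅; union {q1, q3, q5}; ε-closure = {q1, q2, q3, q5}.
Read '0': q1→{q1, q3, q5}, q2→{q3}, q3→{q1}, q5→∅; union {q1, q3, q5}; ε-closure = {q1, q2, q3, q5}.
Read '0': q1→{q1, q3, q5}, q2→{q3}, q3→{q1}, q5→∅; union {q1, q3, q5}; ε-closure = {q1, q2, q3, q5}.
Read '0': q1→{q1, q3, q5}, q2→{q3}, q3→{q1}, q5→∅; union {q1, q3, q5}; ε-closure = {q1, q2, q3, q5}.
Read '0': q1→{q1, q3, q5}, q2→{q3}, q3→{q1}, q5→∅; union {q1, q3, q5}; ε-closure = {q1, q2, q3, q5}.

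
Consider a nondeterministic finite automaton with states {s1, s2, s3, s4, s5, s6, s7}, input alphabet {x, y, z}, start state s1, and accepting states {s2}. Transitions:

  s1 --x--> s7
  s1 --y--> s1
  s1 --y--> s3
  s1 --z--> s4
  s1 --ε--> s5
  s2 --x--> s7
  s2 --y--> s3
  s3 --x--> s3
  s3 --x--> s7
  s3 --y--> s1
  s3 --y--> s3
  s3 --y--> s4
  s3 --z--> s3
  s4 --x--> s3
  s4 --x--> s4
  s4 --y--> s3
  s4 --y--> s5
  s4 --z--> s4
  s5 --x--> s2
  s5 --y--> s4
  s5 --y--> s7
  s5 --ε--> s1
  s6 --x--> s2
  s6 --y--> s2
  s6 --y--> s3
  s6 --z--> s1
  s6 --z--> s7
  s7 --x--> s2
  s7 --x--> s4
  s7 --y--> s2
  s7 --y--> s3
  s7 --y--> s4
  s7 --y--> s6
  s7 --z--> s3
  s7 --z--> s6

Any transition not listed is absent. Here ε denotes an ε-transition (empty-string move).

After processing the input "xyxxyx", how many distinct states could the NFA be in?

4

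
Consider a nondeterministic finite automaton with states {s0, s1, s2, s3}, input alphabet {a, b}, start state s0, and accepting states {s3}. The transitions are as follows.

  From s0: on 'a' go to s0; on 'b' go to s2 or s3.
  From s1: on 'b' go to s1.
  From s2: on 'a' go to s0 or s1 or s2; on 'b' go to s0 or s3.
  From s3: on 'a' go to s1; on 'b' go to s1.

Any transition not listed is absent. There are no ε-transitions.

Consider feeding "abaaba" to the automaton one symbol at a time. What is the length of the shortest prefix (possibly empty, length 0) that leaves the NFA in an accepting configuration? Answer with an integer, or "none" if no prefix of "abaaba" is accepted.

Start in {s0}.
Read 'a': s0→{s0}; now {s0}.
Read 'b': s0→{s2, s3}; now {s2, s3}.
None of the earlier sets intersect F, but {s2, s3} does.

2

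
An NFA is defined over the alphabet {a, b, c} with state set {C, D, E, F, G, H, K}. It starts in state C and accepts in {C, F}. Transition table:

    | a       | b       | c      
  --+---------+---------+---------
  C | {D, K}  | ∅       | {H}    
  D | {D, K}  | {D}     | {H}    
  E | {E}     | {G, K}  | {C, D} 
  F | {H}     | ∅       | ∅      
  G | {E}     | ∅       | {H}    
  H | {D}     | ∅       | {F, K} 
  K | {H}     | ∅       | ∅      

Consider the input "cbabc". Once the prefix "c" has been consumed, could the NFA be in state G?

Start in {C}.
Read 'c': C→{H}; now {H}.
State G is not in {H}.

No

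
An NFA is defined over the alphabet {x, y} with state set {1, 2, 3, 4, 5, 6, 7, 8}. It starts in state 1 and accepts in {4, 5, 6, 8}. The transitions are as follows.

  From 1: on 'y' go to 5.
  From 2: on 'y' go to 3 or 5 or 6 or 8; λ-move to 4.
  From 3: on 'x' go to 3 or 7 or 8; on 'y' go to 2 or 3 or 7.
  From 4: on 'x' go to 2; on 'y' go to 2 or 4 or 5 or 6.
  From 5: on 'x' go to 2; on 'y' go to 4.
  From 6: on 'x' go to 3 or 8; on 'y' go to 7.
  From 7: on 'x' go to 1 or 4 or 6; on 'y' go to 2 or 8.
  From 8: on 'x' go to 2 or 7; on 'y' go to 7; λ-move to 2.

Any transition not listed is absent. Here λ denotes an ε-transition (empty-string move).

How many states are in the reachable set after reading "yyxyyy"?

Start in {1}.
Read 'y': 1→{5}; now {5}.
Read 'y': 5→{4}; now {4}.
Read 'x': 4→{2}; union {2}; ε-closure = {2, 4}.
Read 'y': 2→{3, 5, 6, 8}, 4→{2, 4, 5, 6}; now {2, 3, 4, 5, 6, 8}.
Read 'y': 2→{3, 5, 6, 8}, 3→{2, 3, 7}, 4→{2, 4, 5, 6}, 5→{4}, 6→{7}, 8→{7}; now {2, 3, 4, 5, 6, 7, 8}.
Read 'y': 2→{3, 5, 6, 8}, 3→{2, 3, 7}, 4→{2, 4, 5, 6}, 5→{4}, 6→{7}, 7→{2, 8}, 8→{7}; now {2, 3, 4, 5, 6, 7, 8}.
That set has 7 states.

7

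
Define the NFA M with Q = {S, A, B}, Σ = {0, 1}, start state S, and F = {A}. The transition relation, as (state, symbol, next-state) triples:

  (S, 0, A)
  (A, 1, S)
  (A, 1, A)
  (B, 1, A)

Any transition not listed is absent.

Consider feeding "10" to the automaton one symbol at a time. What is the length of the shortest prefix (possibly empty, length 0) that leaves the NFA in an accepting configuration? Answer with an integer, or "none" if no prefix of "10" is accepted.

none

Start in {S}.
Read '1': S→∅; now ∅.
The set is empty and remains empty for the remaining 1 symbol.
No reachable set along the way intersects F.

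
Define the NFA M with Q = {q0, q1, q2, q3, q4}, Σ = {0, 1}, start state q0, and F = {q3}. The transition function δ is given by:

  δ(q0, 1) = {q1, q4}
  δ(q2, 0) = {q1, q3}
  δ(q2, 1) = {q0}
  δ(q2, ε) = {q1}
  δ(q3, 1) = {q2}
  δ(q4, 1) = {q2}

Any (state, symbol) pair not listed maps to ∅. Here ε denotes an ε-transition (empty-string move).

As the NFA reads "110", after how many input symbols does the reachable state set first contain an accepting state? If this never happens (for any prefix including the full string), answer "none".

Start in {q0}.
Read '1': {q0} → {q1, q4}.
Read '1': {q1, q4} → {q1, q2}.
Read '0': {q1, q2} → {q1, q3}.
None of the earlier sets intersect F, but {q1, q3} does.

3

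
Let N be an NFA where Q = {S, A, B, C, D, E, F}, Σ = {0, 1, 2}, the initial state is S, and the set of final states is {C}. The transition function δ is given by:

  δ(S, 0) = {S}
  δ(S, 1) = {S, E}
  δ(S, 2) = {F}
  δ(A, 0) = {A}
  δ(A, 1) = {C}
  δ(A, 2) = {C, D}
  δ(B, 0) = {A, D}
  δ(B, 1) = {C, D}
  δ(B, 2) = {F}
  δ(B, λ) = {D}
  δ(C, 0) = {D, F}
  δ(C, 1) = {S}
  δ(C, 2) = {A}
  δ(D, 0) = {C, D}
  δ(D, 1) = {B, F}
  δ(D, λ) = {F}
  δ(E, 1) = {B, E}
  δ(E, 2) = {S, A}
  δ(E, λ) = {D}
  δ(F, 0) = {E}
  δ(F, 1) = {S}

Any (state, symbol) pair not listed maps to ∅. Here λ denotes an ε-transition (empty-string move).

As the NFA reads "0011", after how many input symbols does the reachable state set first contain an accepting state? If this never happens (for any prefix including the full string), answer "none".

Start in {S}.
Read '0': {S} → {S}.
Read '0': {S} → {S}.
Read '1': {S} → {S, D, E, F}.
Read '1': {S, D, E, F} → {S, B, D, E, F}.
No reachable set along the way intersects F.

none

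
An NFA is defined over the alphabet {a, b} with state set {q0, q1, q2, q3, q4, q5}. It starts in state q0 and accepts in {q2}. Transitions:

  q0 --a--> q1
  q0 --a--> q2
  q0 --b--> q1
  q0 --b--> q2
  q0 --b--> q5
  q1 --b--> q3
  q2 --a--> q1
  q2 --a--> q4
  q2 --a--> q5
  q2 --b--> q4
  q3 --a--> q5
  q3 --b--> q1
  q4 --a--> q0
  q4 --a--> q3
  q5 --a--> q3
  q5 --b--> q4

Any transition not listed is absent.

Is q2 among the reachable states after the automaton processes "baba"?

Start in {q0}.
Read 'b': q0→{q1, q2, q5}; now {q1, q2, q5}.
Read 'a': q1→∅, q2→{q1, q4, q5}, q5→{q3}; now {q1, q3, q4, q5}.
Read 'b': q1→{q3}, q3→{q1}, q4→∅, q5→{q4}; now {q1, q3, q4}.
Read 'a': q1→∅, q3→{q5}, q4→{q0, q3}; now {q0, q3, q5}.
State q2 is not in {q0, q3, q5}.

No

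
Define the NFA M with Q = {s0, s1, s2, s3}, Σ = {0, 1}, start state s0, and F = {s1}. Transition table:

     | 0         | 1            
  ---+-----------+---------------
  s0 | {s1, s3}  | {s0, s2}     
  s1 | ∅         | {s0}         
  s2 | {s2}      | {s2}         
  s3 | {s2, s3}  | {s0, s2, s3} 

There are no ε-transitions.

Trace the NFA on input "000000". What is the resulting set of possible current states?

{s2, s3}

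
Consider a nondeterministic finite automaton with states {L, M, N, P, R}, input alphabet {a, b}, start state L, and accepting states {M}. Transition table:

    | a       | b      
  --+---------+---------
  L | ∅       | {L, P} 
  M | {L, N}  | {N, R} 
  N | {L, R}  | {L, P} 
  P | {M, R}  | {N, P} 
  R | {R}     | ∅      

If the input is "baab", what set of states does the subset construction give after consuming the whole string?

Start in {L}.
Read 'b': {L} → {L, P}.
Read 'a': {L, P} → {M, R}.
Read 'a': {M, R} → {L, N, R}.
Read 'b': {L, N, R} → {L, P}.

{L, P}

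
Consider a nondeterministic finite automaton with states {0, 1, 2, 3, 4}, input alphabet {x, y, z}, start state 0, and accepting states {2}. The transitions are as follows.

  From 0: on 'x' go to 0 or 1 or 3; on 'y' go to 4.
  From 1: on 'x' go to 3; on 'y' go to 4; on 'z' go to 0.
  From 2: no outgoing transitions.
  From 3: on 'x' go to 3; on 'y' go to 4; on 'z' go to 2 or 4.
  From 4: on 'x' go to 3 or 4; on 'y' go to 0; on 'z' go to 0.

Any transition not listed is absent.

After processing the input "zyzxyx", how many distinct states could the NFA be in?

Start in {0}.
Read 'z': {0} → ∅.
The set is empty and remains empty for the remaining 5 symbols.
That set has 0 states.

0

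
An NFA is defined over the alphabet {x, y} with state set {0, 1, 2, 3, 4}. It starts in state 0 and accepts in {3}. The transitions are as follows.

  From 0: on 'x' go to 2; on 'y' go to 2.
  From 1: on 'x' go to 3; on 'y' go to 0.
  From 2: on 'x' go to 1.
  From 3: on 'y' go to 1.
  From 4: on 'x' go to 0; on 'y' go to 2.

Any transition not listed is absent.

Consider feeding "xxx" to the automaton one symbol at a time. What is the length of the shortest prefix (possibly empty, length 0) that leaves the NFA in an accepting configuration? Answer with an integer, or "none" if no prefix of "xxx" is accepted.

3

Start in {0}.
Read 'x': 0→{2}; now {2}.
Read 'x': 2→{1}; now {1}.
Read 'x': 1→{3}; now {3}.
None of the earlier sets intersect F, but {3} does.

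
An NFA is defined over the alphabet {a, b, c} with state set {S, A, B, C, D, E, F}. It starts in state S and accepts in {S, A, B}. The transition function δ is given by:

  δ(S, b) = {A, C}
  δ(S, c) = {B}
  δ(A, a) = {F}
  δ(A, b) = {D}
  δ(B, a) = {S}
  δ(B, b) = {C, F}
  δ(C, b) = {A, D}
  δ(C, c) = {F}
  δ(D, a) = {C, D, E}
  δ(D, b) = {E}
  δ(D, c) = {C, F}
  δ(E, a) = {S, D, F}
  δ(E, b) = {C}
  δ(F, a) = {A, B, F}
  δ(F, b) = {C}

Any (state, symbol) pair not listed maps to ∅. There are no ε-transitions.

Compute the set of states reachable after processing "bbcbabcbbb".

{C, D, E}

Start in {S}.
Read 'b': {S} → {A, C}.
Read 'b': {A, C} → {A, D}.
Read 'c': {A, D} → {C, F}.
Read 'b': {C, F} → {A, C, D}.
Read 'a': {A, C, D} → {C, D, E, F}.
Read 'b': {C, D, E, F} → {A, C, D, E}.
Read 'c': {A, C, D, E} → {C, F}.
Read 'b': {C, F} → {A, C, D}.
Read 'b': {A, C, D} → {A, D, E}.
Read 'b': {A, D, E} → {C, D, E}.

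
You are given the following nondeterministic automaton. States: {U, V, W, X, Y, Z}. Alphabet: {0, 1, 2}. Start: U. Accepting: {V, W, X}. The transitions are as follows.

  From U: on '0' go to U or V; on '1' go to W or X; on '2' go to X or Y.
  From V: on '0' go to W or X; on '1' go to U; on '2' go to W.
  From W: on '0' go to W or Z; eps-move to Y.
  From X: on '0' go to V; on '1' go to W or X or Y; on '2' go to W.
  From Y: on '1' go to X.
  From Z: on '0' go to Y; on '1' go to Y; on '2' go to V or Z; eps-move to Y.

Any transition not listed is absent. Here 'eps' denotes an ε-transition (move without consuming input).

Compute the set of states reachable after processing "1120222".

{V, W, Y, Z}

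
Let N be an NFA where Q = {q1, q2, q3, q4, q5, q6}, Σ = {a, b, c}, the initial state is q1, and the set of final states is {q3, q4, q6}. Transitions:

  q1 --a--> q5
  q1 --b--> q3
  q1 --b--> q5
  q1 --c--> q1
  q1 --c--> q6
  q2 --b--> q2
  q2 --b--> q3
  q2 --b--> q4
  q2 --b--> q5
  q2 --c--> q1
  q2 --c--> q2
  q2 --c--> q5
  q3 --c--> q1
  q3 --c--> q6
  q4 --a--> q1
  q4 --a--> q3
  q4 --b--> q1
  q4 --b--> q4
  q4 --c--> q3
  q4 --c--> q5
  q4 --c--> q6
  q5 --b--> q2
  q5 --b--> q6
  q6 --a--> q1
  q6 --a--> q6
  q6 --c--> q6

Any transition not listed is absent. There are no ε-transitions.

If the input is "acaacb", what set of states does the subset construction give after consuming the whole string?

Start in {q1}.
Read 'a': {q1} → {q5}.
Read 'c': {q5} → ∅.
The set is empty and remains empty for the remaining 4 symbols.

∅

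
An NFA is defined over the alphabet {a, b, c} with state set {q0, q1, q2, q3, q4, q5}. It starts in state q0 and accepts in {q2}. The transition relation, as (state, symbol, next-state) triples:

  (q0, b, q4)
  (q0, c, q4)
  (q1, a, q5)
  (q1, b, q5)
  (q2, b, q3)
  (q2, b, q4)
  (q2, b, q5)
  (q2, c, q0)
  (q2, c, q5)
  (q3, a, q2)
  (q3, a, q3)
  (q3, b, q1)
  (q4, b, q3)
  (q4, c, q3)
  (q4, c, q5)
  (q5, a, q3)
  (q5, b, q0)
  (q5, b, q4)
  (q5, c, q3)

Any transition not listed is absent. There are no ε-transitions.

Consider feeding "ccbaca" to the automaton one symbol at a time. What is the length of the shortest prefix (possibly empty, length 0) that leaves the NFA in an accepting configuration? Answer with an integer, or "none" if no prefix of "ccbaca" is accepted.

6

Start in {q0}.
Read 'c': {q0} → {q4}.
Read 'c': {q4} → {q3, q5}.
Read 'b': {q3, q5} → {q0, q1, q4}.
Read 'a': {q0, q1, q4} → {q5}.
Read 'c': {q5} → {q3}.
Read 'a': {q3} → {q2, q3}.
None of the earlier sets intersect F, but {q2, q3} does.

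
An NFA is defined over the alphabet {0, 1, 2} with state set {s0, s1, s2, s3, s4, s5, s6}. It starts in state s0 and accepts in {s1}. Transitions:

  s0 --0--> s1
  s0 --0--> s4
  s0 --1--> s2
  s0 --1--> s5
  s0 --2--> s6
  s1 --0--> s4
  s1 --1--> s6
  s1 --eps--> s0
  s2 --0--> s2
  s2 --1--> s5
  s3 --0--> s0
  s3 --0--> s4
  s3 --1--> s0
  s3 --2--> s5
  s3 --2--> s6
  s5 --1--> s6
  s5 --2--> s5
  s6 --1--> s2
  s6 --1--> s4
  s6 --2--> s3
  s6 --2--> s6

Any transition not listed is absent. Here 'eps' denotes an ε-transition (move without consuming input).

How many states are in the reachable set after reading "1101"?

Start in {s0}.
Read '1': {s0} → {s2, s5}.
Read '1': {s2, s5} → {s5, s6}.
Read '0': {s5, s6} → ∅.
The set is empty and remains empty for the remaining 1 symbol.
That set has 0 states.

0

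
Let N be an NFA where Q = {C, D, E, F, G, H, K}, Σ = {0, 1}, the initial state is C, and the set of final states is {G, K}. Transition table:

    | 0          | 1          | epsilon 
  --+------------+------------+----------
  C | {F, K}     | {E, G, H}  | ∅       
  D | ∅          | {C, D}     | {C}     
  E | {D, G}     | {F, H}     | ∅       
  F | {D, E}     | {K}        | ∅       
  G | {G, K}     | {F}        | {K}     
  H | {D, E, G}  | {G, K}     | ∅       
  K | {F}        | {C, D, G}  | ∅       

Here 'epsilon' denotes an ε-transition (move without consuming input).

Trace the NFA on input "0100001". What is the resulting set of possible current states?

{C, D, E, F, G, H, K}

Start in {C}.
Read '0': C→{F, K}; now {F, K}.
Read '1': F→{K}, K→{C, D, G}; now {C, D, G, K}.
Read '0': C→{F, K}, D→∅, G→{G, K}, K→{F}; now {F, G, K}.
Read '0': F→{D, E}, G→{G, K}, K→{F}; union {D, E, F, G, K}; ε-closure = {C, D, E, F, G, K}.
Read '0': C→{F, K}, D→∅, E→{D, G}, F→{D, E}, G→{G, K}, K→{F}; union {D, E, F, G, K}; ε-closure = {C, D, E, F, G, K}.
Read '0': C→{F, K}, D→∅, E→{D, G}, F→{D, E}, G→{G, K}, K→{F}; union {D, E, F, G, K}; ε-closure = {C, D, E, F, G, K}.
Read '1': C→{E, G, H}, D→{C, D}, E→{F, H}, F→{K}, G→{F}, K→{C, D, G}; now {C, D, E, F, G, H, K}.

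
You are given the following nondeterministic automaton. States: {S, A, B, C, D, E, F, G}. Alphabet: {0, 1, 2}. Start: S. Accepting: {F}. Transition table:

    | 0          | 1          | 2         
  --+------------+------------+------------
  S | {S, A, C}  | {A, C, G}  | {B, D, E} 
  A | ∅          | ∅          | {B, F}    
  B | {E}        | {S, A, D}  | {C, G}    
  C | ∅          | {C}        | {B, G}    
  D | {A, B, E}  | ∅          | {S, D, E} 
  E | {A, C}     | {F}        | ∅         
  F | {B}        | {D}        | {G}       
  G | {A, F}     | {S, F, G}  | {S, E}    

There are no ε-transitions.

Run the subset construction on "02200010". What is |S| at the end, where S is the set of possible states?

3

Start in {S}.
Read '0': S→{S, A, C}; now {S, A, C}.
Read '2': S→{B, D, E}, A→{B, F}, C→{B, G}; now {B, D, E, F, G}.
Read '2': B→{C, G}, D→{S, D, E}, E→∅, F→{G}, G→{S, E}; now {S, C, D, E, G}.
Read '0': S→{S, A, C}, C→∅, D→{A, B, E}, E→{A, C}, G→{A, F}; now {S, A, B, C, E, F}.
Read '0': S→{S, A, C}, A→∅, B→{E}, C→∅, E→{A, C}, F→{B}; now {S, A, B, C, E}.
Read '0': S→{S, A, C}, A→∅, B→{E}, C→∅, E→{A, C}; now {S, A, C, E}.
Read '1': S→{A, C, G}, A→∅, C→{C}, E→{F}; now {A, C, F, G}.
Read '0': A→∅, C→∅, F→{B}, G→{A, F}; now {A, B, F}.
That set has 3 states.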